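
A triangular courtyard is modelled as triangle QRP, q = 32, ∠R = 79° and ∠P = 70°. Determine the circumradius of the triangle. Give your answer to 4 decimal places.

The third angle is ∠Q = 180° − ∠R − ∠P = 31.00°.
Law of sines: r = q·sin R/sin Q ≈ 60.99.
Law of sines: p = q·sin P/sin Q ≈ 58.384.
Circumradius = q/(2 sin Q) ≈ 31.066.

31.0657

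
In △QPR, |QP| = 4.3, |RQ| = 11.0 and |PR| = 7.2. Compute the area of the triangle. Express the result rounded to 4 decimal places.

area ≈ 8.8975

Semiperimeter s = (7.2 + 11 + 4.3)/2 = 11.25.
Heron's formula: area = √(11.25·4.05·0.25·6.95) ≈ 8.8975.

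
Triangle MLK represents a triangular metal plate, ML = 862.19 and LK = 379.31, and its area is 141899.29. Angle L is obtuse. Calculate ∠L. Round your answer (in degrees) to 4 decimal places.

From area = ½·ML·LK·sin L, we get sin L = 2·area/(ML·LK) ≈ 0.86779.
Taking the obtuse solution, ∠L ≈ 119.80°.

∠L ≈ 119.7976°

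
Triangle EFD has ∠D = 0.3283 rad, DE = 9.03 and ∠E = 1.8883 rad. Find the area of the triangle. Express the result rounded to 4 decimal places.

The third angle is ∠F = π − ∠D − ∠E = 0.9250 rad.
Law of sines: FD = DE·sin E/sin F ≈ 10.742.
Law of sines: EF = DE·sin D/sin F ≈ 3.6458.
Area = ½·DE·FD·sin D ≈ 15.638.

15.6380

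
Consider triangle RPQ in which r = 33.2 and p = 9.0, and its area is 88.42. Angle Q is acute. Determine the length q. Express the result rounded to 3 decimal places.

From area = ½·r·p·sin Q, we get sin Q = 2·area/(r·p) ≈ 0.59183.
Taking the acute solution, ∠Q ≈ 36.29°.
Law of cosines then gives q ≈ 26.487.

26.487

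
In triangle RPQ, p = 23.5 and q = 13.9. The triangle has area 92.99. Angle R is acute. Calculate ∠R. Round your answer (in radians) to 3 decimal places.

∠R ≈ 0.606 rad

From area = ½·p·q·sin R, we get sin R = 2·area/(p·q) ≈ 0.56936.
Taking the acute solution, ∠R ≈ 0.606 rad.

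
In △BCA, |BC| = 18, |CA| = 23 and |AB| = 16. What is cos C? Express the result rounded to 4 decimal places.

By the law of cosines, cos C = (|BC|² + |CA|² − |AB|²) / (2·|BC|·|CA|) ≈ 0.72101, so ∠C ≈ 43.86°.

cos C ≈ 0.7210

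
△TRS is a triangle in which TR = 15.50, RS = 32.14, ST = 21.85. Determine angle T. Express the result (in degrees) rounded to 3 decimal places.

117.743

By the law of cosines, cos T = (ST² + TR² − RS²) / (2·ST·TR) ≈ -0.46550, so ∠T ≈ 117.74°.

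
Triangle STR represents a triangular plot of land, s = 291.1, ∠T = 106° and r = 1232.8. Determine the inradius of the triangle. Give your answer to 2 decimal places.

120.35

By the law of cosines, t² = r² + s² − 2·r·s·cos T = 1.8024e+06, so t ≈ 1342.5.
Area = ½·r·s·sin T ≈ 1.7248e+05.
Semiperimeter p = (291.1+1342.5+1232.8)/2 = 1433.2.
Inradius = area/p = 1.7248e+05/1433.2 ≈ 120.35.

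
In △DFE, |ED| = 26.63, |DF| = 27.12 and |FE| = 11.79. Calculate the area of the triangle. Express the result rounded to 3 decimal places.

154.436

Semiperimeter s = (11.79 + 26.63 + 27.12)/2 = 32.77.
Heron's formula: area = √(32.77·20.98·6.14·5.65) ≈ 154.44.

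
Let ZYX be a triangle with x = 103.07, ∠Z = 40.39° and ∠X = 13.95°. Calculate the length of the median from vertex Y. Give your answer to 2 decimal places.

The third angle is ∠Y = 180° − ∠X − ∠Z = 125.66°.
Law of sines: z = x·sin Z/sin X ≈ 277.04.
Law of sines: y = x·sin Y/sin X ≈ 347.37.
Median from Y: ½√(2·x² + 2·z² − y²) ≈ 116.28.

m_Y ≈ 116.28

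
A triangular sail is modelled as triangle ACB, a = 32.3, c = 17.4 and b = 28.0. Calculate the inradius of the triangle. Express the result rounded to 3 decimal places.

r ≈ 6.264

Semiperimeter s = (32.3 + 17.4 + 28)/2 = 38.85.
Heron's formula: area = √(38.85·6.55·21.45·10.85) ≈ 243.36.
Inradius = area/s = 243.36/38.85 ≈ 6.264.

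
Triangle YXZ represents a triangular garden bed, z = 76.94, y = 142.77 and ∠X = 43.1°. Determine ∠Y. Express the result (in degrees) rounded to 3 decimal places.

∠Y ≈ 105.637°

By the law of cosines, x² = z² + y² − 2·z·y·cos X = 10262, so x ≈ 101.3.
Law of cosines again: cos Y = (x² + z² − y²)/(2·x·z) ≈ -0.26955, so ∠Y ≈ 105.64°.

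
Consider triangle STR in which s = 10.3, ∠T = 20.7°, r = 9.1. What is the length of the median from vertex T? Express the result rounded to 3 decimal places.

m_T ≈ 9.543

By the law of cosines, t² = r² + s² − 2·r·s·cos T = 13.542, so t ≈ 3.6799.
Median from T: ½√(2·r² + 2·s² − t²) ≈ 9.5428.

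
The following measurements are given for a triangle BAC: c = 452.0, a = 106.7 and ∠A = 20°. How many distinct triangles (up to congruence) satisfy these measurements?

0

c·sin A = 452.0·sin(20°) ≈ 154.6.
Since a = 106.7 < 154.6 = c sin A, no triangle exists.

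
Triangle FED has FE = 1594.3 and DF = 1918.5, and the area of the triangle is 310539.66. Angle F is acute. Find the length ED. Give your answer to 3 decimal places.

482.231

From area = ½·DF·FE·sin F, we get sin F = 2·area/(DF·FE) ≈ 0.20306.
Taking the acute solution, ∠F ≈ 11.72°.
Law of cosines then gives ED ≈ 482.23.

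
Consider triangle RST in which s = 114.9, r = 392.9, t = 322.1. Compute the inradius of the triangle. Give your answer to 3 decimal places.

Semiperimeter p = (392.9 + 114.9 + 322.1)/2 = 414.95.
Heron's formula: area = √(414.95·22.05·300.05·92.85) ≈ 15966.
Inradius = area/p = 15966/414.95 ≈ 38.476.

38.476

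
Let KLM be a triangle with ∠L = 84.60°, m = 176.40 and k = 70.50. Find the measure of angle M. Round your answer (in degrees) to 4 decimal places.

By the law of cosines, l² = m² + k² − 2·m·k·cos L = 33747, so l ≈ 183.7.
Law of cosines again: cos M = (k² + l² − m²)/(2·k·l) ≈ 0.29341, so ∠M ≈ 72.94°.

72.9380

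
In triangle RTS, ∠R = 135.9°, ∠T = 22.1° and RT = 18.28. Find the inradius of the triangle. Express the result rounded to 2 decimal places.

The third angle is ∠S = 180° − ∠R − ∠T = 22.00°.
Law of sines: TS = RT·sin R/sin S ≈ 33.959.
Law of sines: SR = RT·sin T/sin S ≈ 18.359.
Area = ½·RT·TS·sin T ≈ 116.77.
Semiperimeter s = (33.959+18.359+18.28)/2 = 35.299.
Inradius = area/s = 116.77/35.299 ≈ 3.3082.

3.31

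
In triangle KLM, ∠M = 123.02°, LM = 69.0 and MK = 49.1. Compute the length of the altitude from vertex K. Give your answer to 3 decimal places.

h_K ≈ 41.169

By the law of cosines, KL² = LM² + MK² − 2·LM·MK·cos M = 10864, so KL ≈ 104.23.
Area = ½·LM·MK·sin M ≈ 1420.3.
The altitude from K has length 2·area/LM ≈ 41.169.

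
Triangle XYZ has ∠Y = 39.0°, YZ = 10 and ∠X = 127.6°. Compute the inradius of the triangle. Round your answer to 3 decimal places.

r ≈ 0.882

The third angle is ∠Z = 180° − ∠X − ∠Y = 13.40°.
Law of sines: ZX = YZ·sin Y/sin X ≈ 7.9431.
Law of sines: XY = YZ·sin Z/sin X ≈ 2.925.
Area = ½·YZ·ZX·sin Z ≈ 9.2039.
Semiperimeter s = (10+7.9431+2.925)/2 = 10.434.
Inradius = area/s = 9.2039/10.434 ≈ 0.88211.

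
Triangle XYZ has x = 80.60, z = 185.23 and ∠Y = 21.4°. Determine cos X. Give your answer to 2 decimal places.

By the law of cosines, y² = z² + x² − 2·z·x·cos Y = 13006, so y ≈ 114.04.
Law of cosines again: cos X = (y² + z² − x²)/(2·y·z) ≈ 0.96618, so ∠X ≈ 14.94°.

cos X ≈ 0.97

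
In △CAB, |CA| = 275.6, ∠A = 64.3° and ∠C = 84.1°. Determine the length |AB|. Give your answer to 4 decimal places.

The third angle is ∠B = 180° − ∠C − ∠A = 31.60°.
Law of sines: |AB| = |CA|·sin C/sin B ≈ 523.18.

523.1822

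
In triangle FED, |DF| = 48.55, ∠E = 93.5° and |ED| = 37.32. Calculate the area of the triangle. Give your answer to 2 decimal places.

537.50

Law of sines: sin F = |ED|·sin E/|DF| ≈ 0.76726.
Since |DF| ≥ |ED|, only the acute value applies: ∠F ≈ 50.11°.
Then ∠D = 180° − ∠E − ∠F ≈ 36.39°.
Law of sines gives |FE| = |DF|·sin D/sin E ≈ 28.859.
Area = ½·|DF|·|ED|·sin D ≈ 537.5.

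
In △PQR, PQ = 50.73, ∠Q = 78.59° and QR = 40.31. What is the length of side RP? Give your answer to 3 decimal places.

By the law of cosines, RP² = PQ² + QR² − 2·PQ·QR·cos Q = 3389.3, so RP ≈ 58.218.

58.218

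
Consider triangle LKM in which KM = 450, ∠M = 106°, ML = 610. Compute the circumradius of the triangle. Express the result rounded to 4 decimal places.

443.1739

By the law of cosines, LK² = KM² + ML² − 2·KM·ML·cos M = 7.2592e+05, so LK ≈ 852.01.
Area = ½·KM·ML·sin M ≈ 1.3193e+05.
Circumradius = LK/(2 sin M) ≈ 443.17.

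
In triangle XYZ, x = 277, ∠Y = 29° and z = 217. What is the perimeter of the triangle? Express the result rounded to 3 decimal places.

By the law of cosines, y² = z² + x² − 2·z·x·cos Y = 18673, so y ≈ 136.65.
Semiperimeter s = (277+136.65+217)/2 = 315.32.
Perimeter = 277 + 136.65 + 217 = 630.65.

perimeter ≈ 630.649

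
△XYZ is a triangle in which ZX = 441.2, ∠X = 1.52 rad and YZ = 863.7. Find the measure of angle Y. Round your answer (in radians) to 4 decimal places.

0.5354

Law of sines: sin Y = ZX·sin X/YZ ≈ 0.51017.
Since YZ ≥ ZX, only the acute value applies: ∠Y ≈ 0.535 rad.
Then ∠Z = π − ∠X − ∠Y ≈ 1.086 rad.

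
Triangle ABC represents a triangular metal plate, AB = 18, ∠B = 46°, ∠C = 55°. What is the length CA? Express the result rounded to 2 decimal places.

15.81

The third angle is ∠A = 180° − ∠B − ∠C = 79.00°.
Law of sines: CA = AB·sin B/sin C ≈ 15.807.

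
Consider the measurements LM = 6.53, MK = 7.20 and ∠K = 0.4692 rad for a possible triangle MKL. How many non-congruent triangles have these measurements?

2

MK·sin K = 7.20·sin(0.4692 rad) ≈ 3.256.
Since MK sin K < LM < MK (3.256 < 6.53 < 7.20), two triangles exist.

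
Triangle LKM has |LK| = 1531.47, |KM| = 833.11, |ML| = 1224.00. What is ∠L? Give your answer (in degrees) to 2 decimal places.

∠L ≈ 32.85°

By the law of cosines, cos L = (|ML|² + |LK|² − |KM|²) / (2·|ML|·|LK|) ≈ 0.84008, so ∠L ≈ 32.85°.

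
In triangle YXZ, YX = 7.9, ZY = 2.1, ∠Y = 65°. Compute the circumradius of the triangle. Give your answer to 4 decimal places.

By the law of cosines, XZ² = ZY² + YX² − 2·ZY·YX·cos Y = 52.798, so XZ ≈ 7.2662.
Area = ½·ZY·YX·sin Y ≈ 7.5178.
Circumradius = XZ/(2 sin Y) ≈ 4.0087.

4.0087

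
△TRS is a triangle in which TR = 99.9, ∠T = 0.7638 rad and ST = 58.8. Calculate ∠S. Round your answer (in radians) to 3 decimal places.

1.762

By the law of cosines, RS² = ST² + TR² − 2·ST·TR·cos T = 4952.7, so RS ≈ 70.376.
Law of cosines again: cos S = (RS² + ST² − TR²)/(2·RS·ST) ≈ -0.18968, so ∠S ≈ 1.7616 rad.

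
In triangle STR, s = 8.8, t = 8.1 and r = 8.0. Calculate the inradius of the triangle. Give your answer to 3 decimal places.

Semiperimeter p = (8.8 + 8.1 + 8)/2 = 12.45.
Heron's formula: area = √(12.45·3.65·4.35·4.45) ≈ 29.659.
Inradius = area/p = 29.659/12.45 ≈ 2.3822.

2.382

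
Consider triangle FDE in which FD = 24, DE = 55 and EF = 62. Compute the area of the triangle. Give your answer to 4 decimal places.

Semiperimeter s = (55 + 62 + 24)/2 = 70.5.
Heron's formula: area = √(70.5·15.5·8.5·46.5) ≈ 657.2.

657.1982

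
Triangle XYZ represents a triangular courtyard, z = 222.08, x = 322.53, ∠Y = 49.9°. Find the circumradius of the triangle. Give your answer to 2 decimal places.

By the law of cosines, y² = z² + x² − 2·z·x·cos Y = 61071, so y ≈ 247.13.
Area = ½·z·x·sin Y ≈ 27395.
Circumradius = y/(2 sin Y) ≈ 161.54.

161.54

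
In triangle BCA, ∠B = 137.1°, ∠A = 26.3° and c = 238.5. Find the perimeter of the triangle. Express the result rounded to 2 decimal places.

The third angle is ∠C = 180° − ∠A − ∠B = 16.60°.
Law of sines: b = c·sin B/sin C ≈ 568.28.
Law of sines: a = c·sin A/sin C ≈ 369.89.
Semiperimeter s = (568.28+238.5+369.89)/2 = 588.34.
Perimeter = 568.28 + 238.5 + 369.89 = 1176.7.

1176.67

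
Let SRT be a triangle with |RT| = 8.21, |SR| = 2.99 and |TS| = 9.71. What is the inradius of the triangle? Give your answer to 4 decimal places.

Semiperimeter s = (8.21 + 9.71 + 2.99)/2 = 10.455.
Heron's formula: area = √(10.455·2.245·0.745·7.465) ≈ 11.425.
Inradius = area/s = 11.425/10.455 ≈ 1.0928.

r ≈ 1.0928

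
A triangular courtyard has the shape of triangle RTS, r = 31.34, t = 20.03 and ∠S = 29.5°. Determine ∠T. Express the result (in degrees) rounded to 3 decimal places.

35.346

By the law of cosines, s² = r² + t² − 2·r·t·cos S = 290.68, so s ≈ 17.049.
Law of cosines again: cos T = (s² + r² − t²)/(2·s·r) ≈ 0.81568, so ∠T ≈ 35.35°.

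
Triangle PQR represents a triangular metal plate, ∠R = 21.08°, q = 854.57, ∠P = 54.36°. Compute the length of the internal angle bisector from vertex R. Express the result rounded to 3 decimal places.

766.926

The third angle is ∠Q = 180° − ∠R − ∠P = 104.56°.
Law of sines: p = q·sin P/sin Q ≈ 717.55.
Law of sines: r = q·sin R/sin Q ≈ 317.56.
The bisector from R has length 2·p·q·cos(∠R/2)/(p+q) ≈ 766.93.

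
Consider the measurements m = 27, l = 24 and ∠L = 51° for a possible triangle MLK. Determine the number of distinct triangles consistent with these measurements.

2

m·sin L = 27·sin(51°) ≈ 20.98.
Since m sin L < l < m (20.98 < 24 < 27), two triangles exist.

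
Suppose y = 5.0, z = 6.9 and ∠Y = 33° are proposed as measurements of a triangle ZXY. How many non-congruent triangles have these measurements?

z·sin Y = 6.9·sin(33°) ≈ 3.758.
Since z sin Y < y < z (3.758 < 5.0 < 6.9), two triangles exist.

2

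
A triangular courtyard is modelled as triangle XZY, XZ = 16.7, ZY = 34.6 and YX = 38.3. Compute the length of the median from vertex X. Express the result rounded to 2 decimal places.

Median from X: ½√(2·YX² + 2·XZ² − ZY²) ≈ 23.95.

23.95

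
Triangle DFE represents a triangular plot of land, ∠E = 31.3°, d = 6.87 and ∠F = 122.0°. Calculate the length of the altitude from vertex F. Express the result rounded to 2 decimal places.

The third angle is ∠D = 180° − ∠F − ∠E = 26.70°.
Law of sines: f = d·sin F/sin D ≈ 12.966.
Law of sines: e = d·sin E/sin D ≈ 7.9433.
Area = ½·d·f·sin E ≈ 23.139.
The altitude from F has length 2·area/f ≈ 3.5691.

3.57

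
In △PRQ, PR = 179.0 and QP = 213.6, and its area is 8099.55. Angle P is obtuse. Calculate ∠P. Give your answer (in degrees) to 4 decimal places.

∠P ≈ 154.9329°

From area = ½·QP·PR·sin P, we get sin P = 2·area/(QP·PR) ≈ 0.42368.
Taking the obtuse solution, ∠P ≈ 154.93°.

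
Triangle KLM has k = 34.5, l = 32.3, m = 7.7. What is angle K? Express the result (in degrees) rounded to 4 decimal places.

By the law of cosines, cos K = (l² + m² − k²) / (2·l·m) ≈ -0.17625, so ∠K ≈ 100.15°.

100.1514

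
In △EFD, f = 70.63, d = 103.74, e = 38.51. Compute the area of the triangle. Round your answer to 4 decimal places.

836.1174

Semiperimeter s = (38.51 + 70.63 + 103.74)/2 = 106.44.
Heron's formula: area = √(106.44·67.93·35.81·2.7) ≈ 836.12.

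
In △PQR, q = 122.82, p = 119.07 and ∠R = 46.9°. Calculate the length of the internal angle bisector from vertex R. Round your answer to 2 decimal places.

t_R ≈ 110.93

By the law of cosines, r² = p² + q² − 2·p·q·cos R = 9277.8, so r ≈ 96.321.
The bisector from R has length 2·p·q·cos(∠R/2)/(p+q) ≈ 110.93.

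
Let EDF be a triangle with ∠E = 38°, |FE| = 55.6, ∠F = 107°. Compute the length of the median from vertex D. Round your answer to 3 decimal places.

The third angle is ∠D = 180° − ∠F − ∠E = 35.00°.
Law of sines: |DF| = |FE|·sin E/sin D ≈ 59.68.
Law of sines: |ED| = |FE|·sin F/sin D ≈ 92.7.
Median from D: ½√(2·|ED|² + 2·|DF|² − |FE|²) ≈ 72.833.

m_D ≈ 72.833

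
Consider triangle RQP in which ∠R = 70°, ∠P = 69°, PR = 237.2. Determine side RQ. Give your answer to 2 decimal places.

The third angle is ∠Q = 180° − ∠P − ∠R = 41.00°.
Law of sines: RQ = PR·sin P/sin Q ≈ 337.54.

337.54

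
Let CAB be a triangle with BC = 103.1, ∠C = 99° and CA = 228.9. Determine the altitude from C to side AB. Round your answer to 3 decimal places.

By the law of cosines, AB² = BC² + CA² − 2·BC·CA·cos C = 70408, so AB ≈ 265.35.
Area = ½·BC·CA·sin C ≈ 11655.
The altitude from C has length 2·area/AB ≈ 87.844.

87.844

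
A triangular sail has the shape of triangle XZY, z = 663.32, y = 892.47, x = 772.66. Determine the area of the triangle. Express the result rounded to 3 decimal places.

Semiperimeter s = (772.66 + 663.32 + 892.47)/2 = 1164.2.
Heron's formula: area = √(1164.2·391.56·500.9·271.75) ≈ 2.4911e+05.

249107.526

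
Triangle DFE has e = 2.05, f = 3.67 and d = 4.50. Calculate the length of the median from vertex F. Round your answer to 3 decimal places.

m_F ≈ 2.976

Median from F: ½√(2·e² + 2·d² − f²) ≈ 2.9764.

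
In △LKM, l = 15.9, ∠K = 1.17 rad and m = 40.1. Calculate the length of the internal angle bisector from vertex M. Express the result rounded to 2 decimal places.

15.77

By the law of cosines, k² = m² + l² − 2·m·l·cos K = 1363.3, so k ≈ 36.923.
Law of cosines again: cos M = (l² + k² − m²)/(2·l·k) ≈ 0.00690, so ∠M ≈ 1.564 rad.
The bisector from M has length 2·l·k·cos(∠M/2)/(l+k) ≈ 15.772.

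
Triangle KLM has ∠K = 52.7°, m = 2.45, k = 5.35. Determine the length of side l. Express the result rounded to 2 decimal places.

Law of sines: sin M = m·sin K/k ≈ 0.36428.
Since k ≥ m, only the acute value applies: ∠M ≈ 21.36°.
Then ∠L = 180° − ∠K − ∠M ≈ 105.94°.
Law of sines gives l = k·sin L/sin K ≈ 6.4671.

6.47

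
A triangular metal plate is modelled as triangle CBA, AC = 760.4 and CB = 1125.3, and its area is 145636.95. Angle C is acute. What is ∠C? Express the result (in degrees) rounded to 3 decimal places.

∠C ≈ 19.901°

From area = ½·AC·CB·sin C, we get sin C = 2·area/(AC·CB) ≈ 0.34040.
Taking the acute solution, ∠C ≈ 19.90°.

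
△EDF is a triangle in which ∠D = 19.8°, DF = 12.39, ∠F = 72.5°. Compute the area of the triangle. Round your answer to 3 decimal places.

The third angle is ∠E = 180° − ∠D − ∠F = 87.70°.
Law of sines: FE = DF·sin D/sin E ≈ 4.2003.
Law of sines: ED = DF·sin F/sin E ≈ 11.826.
Area = ½·DF·FE·sin F ≈ 24.817.

area ≈ 24.817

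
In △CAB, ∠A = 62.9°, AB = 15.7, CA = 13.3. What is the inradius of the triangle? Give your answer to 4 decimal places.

By the law of cosines, BC² = CA² + AB² − 2·CA·AB·cos A = 233.14, so BC ≈ 15.269.
Area = ½·CA·AB·sin A ≈ 92.943.
Semiperimeter s = (15.7+15.269+13.3)/2 = 22.134.
Inradius = area/s = 92.943/22.134 ≈ 4.199.

4.1990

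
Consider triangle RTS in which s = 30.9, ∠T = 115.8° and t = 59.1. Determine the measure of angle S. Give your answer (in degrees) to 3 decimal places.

∠S ≈ 28.081°

Law of sines: sin S = s·sin T/t ≈ 0.47073.
Since t ≥ s, only the acute value applies: ∠S ≈ 28.08°.
Then ∠R = 180° − ∠T − ∠S ≈ 36.12°.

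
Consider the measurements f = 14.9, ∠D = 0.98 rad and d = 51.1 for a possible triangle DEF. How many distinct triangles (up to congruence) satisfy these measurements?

1

f·sin D = 14.9·sin(0.98 rad) ≈ 12.37.
Since d ≥ f, exactly one triangle exists.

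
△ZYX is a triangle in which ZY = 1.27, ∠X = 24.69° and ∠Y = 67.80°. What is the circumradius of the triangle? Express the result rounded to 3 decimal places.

1.520

The third angle is ∠Z = 180° − ∠Y − ∠X = 87.51°.
Law of sines: YX = ZY·sin Z/sin X ≈ 3.0375.
Law of sines: XZ = ZY·sin Y/sin X ≈ 2.815.
Circumradius = ZY/(2 sin X) ≈ 1.5202.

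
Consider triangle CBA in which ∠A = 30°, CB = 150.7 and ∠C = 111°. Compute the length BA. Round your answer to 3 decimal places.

The third angle is ∠B = 180° − ∠A − ∠C = 39.00°.
Law of sines: BA = CB·sin C/sin A ≈ 281.38.

281.381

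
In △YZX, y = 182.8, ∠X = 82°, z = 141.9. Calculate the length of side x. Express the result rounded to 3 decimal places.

By the law of cosines, x² = y² + z² − 2·y·z·cos X = 46331, so x ≈ 215.25.

215.247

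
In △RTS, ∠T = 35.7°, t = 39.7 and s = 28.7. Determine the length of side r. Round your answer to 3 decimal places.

59.301

Law of sines: sin S = s·sin T/t ≈ 0.42185.
Since t ≥ s, only the acute value applies: ∠S ≈ 24.95°.
Then ∠R = 180° − ∠T − ∠S ≈ 119.35°.
Law of sines gives r = t·sin R/sin T ≈ 59.301.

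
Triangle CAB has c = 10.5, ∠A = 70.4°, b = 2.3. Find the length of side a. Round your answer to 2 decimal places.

9.97

By the law of cosines, a² = b² + c² − 2·b·c·cos A = 99.338, so a ≈ 9.9668.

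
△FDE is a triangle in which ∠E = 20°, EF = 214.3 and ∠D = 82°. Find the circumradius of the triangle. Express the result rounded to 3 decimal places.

108.203

The third angle is ∠F = 180° − ∠D − ∠E = 78.00°.
Law of sines: DE = EF·sin F/sin D ≈ 211.68.
Law of sines: FD = EF·sin E/sin D ≈ 74.015.
Circumradius = EF/(2 sin D) ≈ 108.2.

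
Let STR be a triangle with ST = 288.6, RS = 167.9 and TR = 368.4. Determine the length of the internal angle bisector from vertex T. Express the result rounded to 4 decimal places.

By the law of cosines, cos T = (ST² + TR² − RS²) / (2·ST·TR) ≈ 0.89737, so ∠T ≈ 26.18°.
The bisector from T has length 2·ST·TR·cos(∠T/2)/(ST+TR) ≈ 315.24.

315.2406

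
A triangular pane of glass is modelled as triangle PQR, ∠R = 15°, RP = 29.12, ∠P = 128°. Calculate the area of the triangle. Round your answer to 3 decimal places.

The third angle is ∠Q = 180° − ∠R − ∠P = 37.00°.
Law of sines: QR = RP·sin P/sin Q ≈ 38.129.
Law of sines: PQ = RP·sin R/sin Q ≈ 12.523.
Area = ½·RP·QR·sin R ≈ 143.69.

143.687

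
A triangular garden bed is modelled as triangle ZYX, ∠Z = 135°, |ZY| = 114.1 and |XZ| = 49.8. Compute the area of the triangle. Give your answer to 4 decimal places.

Area = ½·|XZ|·|ZY|·sin Z ≈ 2009.

area ≈ 2008.9540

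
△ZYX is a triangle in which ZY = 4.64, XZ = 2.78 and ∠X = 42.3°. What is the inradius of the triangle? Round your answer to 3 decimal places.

0.859

Law of sines: sin Y = XZ·sin X/ZY ≈ 0.40323.
Since ZY ≥ XZ, only the acute value applies: ∠Y ≈ 23.78°.
Then ∠Z = 180° − ∠X − ∠Y ≈ 113.92°.
Law of sines gives YX = ZY·sin Z/sin X ≈ 6.3022.
Area = ½·ZY·XZ·sin Z ≈ 5.8957.
Semiperimeter s = (6.3022+2.78+4.64)/2 = 6.8611.
Inradius = area/s = 5.8957/6.8611 ≈ 0.85929.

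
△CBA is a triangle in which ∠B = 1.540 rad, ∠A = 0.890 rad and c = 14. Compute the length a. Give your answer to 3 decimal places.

The third angle is ∠C = π − ∠B − ∠A = 0.712 rad.
Law of sines: a = c·sin A/sin C ≈ 16.659.

16.659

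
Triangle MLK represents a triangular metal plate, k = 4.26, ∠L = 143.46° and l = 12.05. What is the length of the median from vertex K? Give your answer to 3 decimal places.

10.148

Law of sines: sin K = k·sin L/l ≈ 0.21048.
Since l ≥ k, only the acute value applies: ∠K ≈ 12.15°.
Then ∠M = 180° − ∠L − ∠K ≈ 24.39°.
Law of sines gives m = l·sin M/sin L ≈ 8.3574.
Median from K: ½√(2·m² + 2·l² − k²) ≈ 10.148.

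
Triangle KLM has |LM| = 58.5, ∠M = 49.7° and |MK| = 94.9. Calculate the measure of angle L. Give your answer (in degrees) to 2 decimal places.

By the law of cosines, |KL|² = |LM|² + |MK|² − 2·|LM|·|MK|·cos M = 5246.8, so |KL| ≈ 72.435.
Law of cosines again: cos L = (|KL|² + |LM|² − |MK|²)/(2·|KL|·|LM|) ≈ -0.03976, so ∠L ≈ 92.28°.

∠L ≈ 92.28°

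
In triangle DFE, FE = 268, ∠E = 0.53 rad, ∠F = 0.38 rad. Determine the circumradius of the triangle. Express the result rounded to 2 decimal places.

R ≈ 169.73

The third angle is ∠D = π − ∠F − ∠E = 2.232 rad.
Law of sines: ED = FE·sin F/sin D ≈ 125.91.
Law of sines: DF = FE·sin E/sin D ≈ 171.61.
Circumradius = FE/(2 sin D) ≈ 169.73.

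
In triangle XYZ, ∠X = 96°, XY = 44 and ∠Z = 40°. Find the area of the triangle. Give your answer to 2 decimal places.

area ≈ 1040.38

The third angle is ∠Y = 180° − ∠Z − ∠X = 44.00°.
Law of sines: YZ = XY·sin X/sin Z ≈ 68.077.
Law of sines: ZX = XY·sin Y/sin Z ≈ 47.551.
Area = ½·XY·YZ·sin Y ≈ 1040.4.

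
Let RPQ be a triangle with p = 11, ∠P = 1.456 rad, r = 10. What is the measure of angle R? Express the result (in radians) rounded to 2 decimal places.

∠R ≈ 1.13 rad

Law of sines: sin R = r·sin P/p ≈ 0.90311.
Since p ≥ r, only the acute value applies: ∠R ≈ 1.127 rad.
Then ∠Q = π − ∠P − ∠R ≈ 0.559 rad.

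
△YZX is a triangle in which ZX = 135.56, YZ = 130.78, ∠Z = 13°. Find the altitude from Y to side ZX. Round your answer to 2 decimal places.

By the law of cosines, XY² = YZ² + ZX² − 2·YZ·ZX·cos Z = 931.61, so XY ≈ 30.522.
Area = ½·YZ·ZX·sin Z ≈ 1994.
The altitude from Y has length 2·area/ZX ≈ 29.419.

h_Y ≈ 29.42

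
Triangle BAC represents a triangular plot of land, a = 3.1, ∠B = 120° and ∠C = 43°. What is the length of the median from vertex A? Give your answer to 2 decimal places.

The third angle is ∠A = 180° − ∠C − ∠B = 17.00°.
Law of sines: b = a·sin B/sin A ≈ 9.1824.
Law of sines: c = a·sin C/sin A ≈ 7.2312.
Median from A: ½√(2·c² + 2·b² − a²) ≈ 8.1179.

m_A ≈ 8.12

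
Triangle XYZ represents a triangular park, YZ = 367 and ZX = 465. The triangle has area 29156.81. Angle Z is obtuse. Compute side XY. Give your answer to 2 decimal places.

From area = ½·YZ·ZX·sin Z, we get sin Z = 2·area/(YZ·ZX) ≈ 0.34170.
Taking the obtuse solution, ∠Z ≈ 160.02°.
Law of cosines then gives XY ≈ 819.56.

819.56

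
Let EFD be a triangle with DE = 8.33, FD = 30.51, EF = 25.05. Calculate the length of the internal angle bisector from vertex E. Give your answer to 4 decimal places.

By the law of cosines, cos E = (DE² + EF² − FD²) / (2·DE·EF) ≈ -0.56063, so ∠E ≈ 124.10°.
The bisector from E has length 2·DE·EF·cos(∠E/2)/(DE+EF) ≈ 5.86.

t_E ≈ 5.8600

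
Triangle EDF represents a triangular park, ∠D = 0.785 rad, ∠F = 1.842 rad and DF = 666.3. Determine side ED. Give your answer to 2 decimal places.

1304.29

The third angle is ∠E = π − ∠D − ∠F = 0.515 rad.
Law of sines: ED = DF·sin F/sin E ≈ 1304.3.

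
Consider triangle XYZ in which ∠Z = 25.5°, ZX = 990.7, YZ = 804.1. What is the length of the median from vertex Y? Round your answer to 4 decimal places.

By the law of cosines, XY² = YZ² + ZX² − 2·YZ·ZX·cos Z = 1.9002e+05, so XY ≈ 435.92.
Median from Y: ½√(2·XY² + 2·YZ² − ZX²) ≈ 415.85.

415.8476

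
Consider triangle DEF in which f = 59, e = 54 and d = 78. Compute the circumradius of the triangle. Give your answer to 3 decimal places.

By the law of cosines, cos D = (e² + f² − d²) / (2·e·f) ≈ 0.04912, so ∠D ≈ 87.18°.
Circumradius = d/(2 sin D) ≈ 39.047.

39.047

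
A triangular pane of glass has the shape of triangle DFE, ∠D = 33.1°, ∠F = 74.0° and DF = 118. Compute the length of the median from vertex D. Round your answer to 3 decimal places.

The third angle is ∠E = 180° − ∠D − ∠F = 72.90°.
Law of sines: FE = DF·sin D/sin E ≈ 67.42.
Law of sines: ED = DF·sin F/sin E ≈ 118.68.
Median from D: ½√(2·ED² + 2·DF² − FE²) ≈ 113.44.

m_D ≈ 113.435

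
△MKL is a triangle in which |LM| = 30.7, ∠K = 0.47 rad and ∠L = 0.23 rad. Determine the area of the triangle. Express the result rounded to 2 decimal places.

152.82

The third angle is ∠M = π − ∠K − ∠L = 2.442 rad.
Law of sines: |KL| = |LM|·sin M/sin K ≈ 43.67.
Law of sines: |MK| = |LM|·sin L/sin K ≈ 15.454.
Area = ½·|LM|·|KL|·sin L ≈ 152.82.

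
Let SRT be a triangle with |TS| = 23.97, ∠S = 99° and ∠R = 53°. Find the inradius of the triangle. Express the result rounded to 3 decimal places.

The third angle is ∠T = 180° − ∠S − ∠R = 28.00°.
Law of sines: |RT| = |TS|·sin S/sin R ≈ 29.644.
Law of sines: |SR| = |TS|·sin T/sin R ≈ 14.091.
Area = ½·|TS|·|RT|·sin T ≈ 166.8.
Semiperimeter s = (29.644+23.97+14.091)/2 = 33.852.
Inradius = area/s = 166.8/33.852 ≈ 4.9272.

4.927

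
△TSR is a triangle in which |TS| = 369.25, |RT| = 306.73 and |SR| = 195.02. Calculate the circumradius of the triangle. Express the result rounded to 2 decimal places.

184.74

By the law of cosines, cos T = (|RT|² + |TS|² − |SR|²) / (2·|RT|·|TS|) ≈ 0.84936, so ∠T ≈ 31.86°.
Circumradius = |SR|/(2 sin T) ≈ 184.74.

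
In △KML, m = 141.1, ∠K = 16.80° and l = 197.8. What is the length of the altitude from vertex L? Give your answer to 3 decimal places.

40.782

By the law of cosines, k² = m² + l² − 2·m·l·cos K = 5597.3, so k ≈ 74.815.
Area = ½·m·l·sin K ≈ 4033.4.
The altitude from L has length 2·area/l ≈ 40.782.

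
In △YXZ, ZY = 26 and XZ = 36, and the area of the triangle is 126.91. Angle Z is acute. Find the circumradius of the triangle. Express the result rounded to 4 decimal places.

R ≈ 24.0507

From area = ½·XZ·ZY·sin Z, we get sin Z = 2·area/(XZ·ZY) ≈ 0.27118.
Taking the acute solution, ∠Z ≈ 15.73°.
Law of cosines then gives YX ≈ 13.044.
Circumradius = YX/(2 sin Z) ≈ 24.051.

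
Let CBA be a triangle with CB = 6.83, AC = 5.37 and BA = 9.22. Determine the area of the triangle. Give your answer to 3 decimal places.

area ≈ 18.183

Semiperimeter s = (9.22 + 5.37 + 6.83)/2 = 10.71.
Heron's formula: area = √(10.71·1.49·5.34·3.88) ≈ 18.183.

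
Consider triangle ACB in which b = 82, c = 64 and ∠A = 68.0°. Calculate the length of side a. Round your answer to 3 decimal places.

82.995

By the law of cosines, a² = c² + b² − 2·c·b·cos A = 6888.1, so a ≈ 82.995.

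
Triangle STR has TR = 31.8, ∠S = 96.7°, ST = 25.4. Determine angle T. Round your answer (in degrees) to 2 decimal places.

∠T ≈ 30.81°

Law of sines: sin R = ST·sin S/TR ≈ 0.79329.
Since TR ≥ ST, only the acute value applies: ∠R ≈ 52.49°.
Then ∠T = 180° − ∠S − ∠R ≈ 30.81°.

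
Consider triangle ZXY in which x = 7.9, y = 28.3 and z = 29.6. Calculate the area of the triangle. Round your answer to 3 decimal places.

area ≈ 111.739

Semiperimeter s = (29.6 + 7.9 + 28.3)/2 = 32.9.
Heron's formula: area = √(32.9·3.3·25·4.6) ≈ 111.74.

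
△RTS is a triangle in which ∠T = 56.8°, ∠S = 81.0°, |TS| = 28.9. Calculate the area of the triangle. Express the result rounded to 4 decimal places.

The third angle is ∠R = 180° − ∠T − ∠S = 42.20°.
Law of sines: |SR| = |TS|·sin T/sin R ≈ 36.001.
Law of sines: |RT| = |TS|·sin S/sin R ≈ 42.494.
Area = ½·|TS|·|SR|·sin S ≈ 513.81.

area ≈ 513.8071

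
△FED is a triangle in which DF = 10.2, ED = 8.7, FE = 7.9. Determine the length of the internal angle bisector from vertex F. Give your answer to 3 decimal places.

By the law of cosines, cos F = (DF² + FE² − ED²) / (2·DF·FE) ≈ 0.56317, so ∠F ≈ 55.72°.
The bisector from F has length 2·DF·FE·cos(∠F/2)/(DF+FE) ≈ 7.8717.

t_F ≈ 7.872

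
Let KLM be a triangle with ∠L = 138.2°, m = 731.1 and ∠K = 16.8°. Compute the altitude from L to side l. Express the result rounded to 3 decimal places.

The third angle is ∠M = 180° − ∠K − ∠L = 25.00°.
Law of sines: k = m·sin K/sin M ≈ 500.
Law of sines: l = m·sin L/sin M ≈ 1153.1.
Area = ½·m·k·sin L ≈ 1.2183e+05.
The altitude from L has length 2·area/l ≈ 211.31.

h_L ≈ 211.311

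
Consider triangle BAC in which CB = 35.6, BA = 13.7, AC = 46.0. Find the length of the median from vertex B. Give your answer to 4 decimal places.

14.0899

Median from B: ½√(2·CB² + 2·BA² − AC²) ≈ 14.09.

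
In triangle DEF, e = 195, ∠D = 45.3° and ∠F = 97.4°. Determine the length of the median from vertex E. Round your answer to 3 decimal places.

m_E ≈ 259.936

The third angle is ∠E = 180° − ∠F − ∠D = 37.30°.
Law of sines: d = e·sin D/sin E ≈ 228.73.
Law of sines: f = e·sin F/sin E ≈ 319.11.
Median from E: ½√(2·f² + 2·d² − e²) ≈ 259.94.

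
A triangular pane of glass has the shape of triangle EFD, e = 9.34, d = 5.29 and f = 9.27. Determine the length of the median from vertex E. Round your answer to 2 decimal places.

5.93

Median from E: ½√(2·f² + 2·d² − e²) ≈ 5.9287.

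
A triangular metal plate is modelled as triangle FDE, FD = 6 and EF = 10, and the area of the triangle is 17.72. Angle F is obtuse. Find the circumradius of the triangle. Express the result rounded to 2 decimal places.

From area = ½·EF·FD·sin F, we get sin F = 2·area/(EF·FD) ≈ 0.59067.
Taking the obtuse solution, ∠F ≈ 143.80°.
Law of cosines then gives DE ≈ 15.259.
Circumradius = DE/(2 sin F) ≈ 12.917.

12.92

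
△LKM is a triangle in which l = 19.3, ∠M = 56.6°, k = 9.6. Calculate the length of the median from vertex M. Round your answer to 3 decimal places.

By the law of cosines, m² = l² + k² − 2·l·k·cos M = 260.66, so m ≈ 16.145.
Median from M: ½√(2·l² + 2·k² − m²) ≈ 12.929.

12.929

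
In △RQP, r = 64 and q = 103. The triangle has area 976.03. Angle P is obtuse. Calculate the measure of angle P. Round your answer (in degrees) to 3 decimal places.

From area = ½·r·q·sin P, we get sin P = 2·area/(r·q) ≈ 0.29613.
Taking the obtuse solution, ∠P ≈ 162.77°.

∠P ≈ 162.775°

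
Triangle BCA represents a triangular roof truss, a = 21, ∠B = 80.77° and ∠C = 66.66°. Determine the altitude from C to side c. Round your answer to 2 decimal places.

The third angle is ∠A = 180° − ∠B − ∠C = 32.57°.
Law of sines: b = a·sin B/sin A ≈ 38.504.
Law of sines: c = a·sin C/sin A ≈ 35.817.
Area = ½·a·b·sin C ≈ 371.21.
The altitude from C has length 2·area/c ≈ 20.728.

20.73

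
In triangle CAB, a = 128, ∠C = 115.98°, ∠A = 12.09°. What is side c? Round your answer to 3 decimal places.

549.374

The third angle is ∠B = 180° − ∠C − ∠A = 51.93°.
Law of sines: c = a·sin C/sin A ≈ 549.37.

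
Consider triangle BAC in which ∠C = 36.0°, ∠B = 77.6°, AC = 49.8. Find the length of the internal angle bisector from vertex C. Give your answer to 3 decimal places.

t_C ≈ 45.854

The third angle is ∠A = 180° − ∠C − ∠B = 66.40°.
Law of sines: CB = AC·sin A/sin B ≈ 46.725.
Law of sines: BA = AC·sin C/sin B ≈ 29.971.
The bisector from C has length 2·AC·CB·cos(∠C/2)/(AC+CB) ≈ 45.854.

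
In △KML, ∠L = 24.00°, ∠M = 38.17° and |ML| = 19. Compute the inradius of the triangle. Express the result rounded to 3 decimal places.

2.502

The third angle is ∠K = 180° − ∠M − ∠L = 117.83°.
Law of sines: |LK| = |ML|·sin M/sin K ≈ 13.278.
Law of sines: |KM| = |ML|·sin L/sin K ≈ 8.7387.
Area = ½·|ML|·|LK|·sin L ≈ 51.305.
Semiperimeter s = (19+13.278+8.7387)/2 = 20.508.
Inradius = area/s = 51.305/20.508 ≈ 2.5017.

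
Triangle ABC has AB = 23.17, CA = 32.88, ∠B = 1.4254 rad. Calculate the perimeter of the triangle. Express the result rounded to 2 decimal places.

Law of sines: sin C = AB·sin B/CA ≈ 0.69725.
Since CA ≥ AB, only the acute value applies: ∠C ≈ 0.7716 rad.
Then ∠A = π − ∠B − ∠C ≈ 0.9446 rad.
Law of sines gives BC = CA·sin A/sin B ≈ 26.926.
Semiperimeter s = (26.926+32.88+23.17)/2 = 41.488.
Perimeter = 26.926 + 32.88 + 23.17 = 82.976.

perimeter ≈ 82.98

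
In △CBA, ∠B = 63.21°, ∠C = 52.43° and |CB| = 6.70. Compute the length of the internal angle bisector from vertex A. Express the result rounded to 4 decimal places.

The third angle is ∠A = 180° − ∠C − ∠B = 64.36°.
Law of sines: |BA| = |CB|·sin C/sin A ≈ 5.8905.
Law of sines: |AC| = |CB|·sin B/sin A ≈ 6.6341.
The bisector from A has length 2·|BA|·|AC|·cos(∠A/2)/(|BA|+|AC|) ≈ 5.2816.

5.2816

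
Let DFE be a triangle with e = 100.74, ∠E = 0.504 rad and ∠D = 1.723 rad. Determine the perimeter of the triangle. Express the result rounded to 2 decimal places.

perimeter ≈ 472.21

The third angle is ∠F = π − ∠E − ∠D = 0.915 rad.
Law of sines: d = e·sin D/sin E ≈ 206.19.
Law of sines: f = e·sin F/sin E ≈ 165.28.
Semiperimeter s = (206.19+165.28+100.74)/2 = 236.1.
Perimeter = 206.19 + 165.28 + 100.74 = 472.21.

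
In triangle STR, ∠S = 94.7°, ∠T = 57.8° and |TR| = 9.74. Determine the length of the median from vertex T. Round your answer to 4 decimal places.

6.3654

The third angle is ∠R = 180° − ∠S − ∠T = 27.50°.
Law of sines: |RS| = |TR|·sin T/sin S ≈ 8.2697.
Law of sines: |ST| = |TR|·sin R/sin S ≈ 4.5126.
Median from T: ½√(2·|ST|² + 2·|TR|² − |RS|²) ≈ 6.3654.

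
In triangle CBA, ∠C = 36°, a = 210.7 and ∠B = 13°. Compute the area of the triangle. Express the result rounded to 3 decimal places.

area ≈ 3888.892

The third angle is ∠A = 180° − ∠C − ∠B = 131.00°.
Law of sines: c = a·sin C/sin A ≈ 164.1.
Law of sines: b = a·sin B/sin A ≈ 62.802.
Area = ½·a·c·sin B ≈ 3888.9.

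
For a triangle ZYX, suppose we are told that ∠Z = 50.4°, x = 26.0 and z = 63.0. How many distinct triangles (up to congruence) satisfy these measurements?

1

x·sin Z = 26.0·sin(50.4°) ≈ 20.03.
Since z ≥ x, exactly one triangle exists.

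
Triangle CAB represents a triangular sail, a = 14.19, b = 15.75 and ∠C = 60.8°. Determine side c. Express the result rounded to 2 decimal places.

15.21

By the law of cosines, c² = a² + b² − 2·a·b·cos C = 231.35, so c ≈ 15.21.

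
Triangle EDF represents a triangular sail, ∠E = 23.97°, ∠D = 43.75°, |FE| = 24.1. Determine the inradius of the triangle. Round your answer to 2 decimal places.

r ≈ 4.48

The third angle is ∠F = 180° − ∠E − ∠D = 112.28°.
Law of sines: |DF| = |FE|·sin E/sin D ≈ 14.159.
Law of sines: |ED| = |FE|·sin F/sin D ≈ 32.249.
Area = ½·|FE|·|DF|·sin F ≈ 157.87.
Semiperimeter s = (14.159+24.1+32.249)/2 = 35.254.
Inradius = area/s = 157.87/35.254 ≈ 4.4782.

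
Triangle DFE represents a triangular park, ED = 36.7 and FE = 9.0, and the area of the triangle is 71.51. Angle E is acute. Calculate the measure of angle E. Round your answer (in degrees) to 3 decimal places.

25.658

From area = ½·FE·ED·sin E, we get sin E = 2·area/(FE·ED) ≈ 0.43300.
Taking the acute solution, ∠E ≈ 25.66°.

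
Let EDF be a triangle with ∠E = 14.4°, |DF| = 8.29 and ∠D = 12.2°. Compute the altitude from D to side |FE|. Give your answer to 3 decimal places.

3.712

The third angle is ∠F = 180° − ∠E − ∠D = 153.40°.
Law of sines: |FE| = |DF|·sin D/sin E ≈ 7.0444.
Law of sines: |ED| = |DF|·sin F/sin E ≈ 14.926.
Area = ½·|DF|·|FE|·sin F ≈ 13.074.
The altitude from D has length 2·area/|FE| ≈ 3.7119.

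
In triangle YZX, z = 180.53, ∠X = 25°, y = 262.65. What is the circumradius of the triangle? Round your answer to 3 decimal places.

R ≈ 147.905

By the law of cosines, x² = y² + z² − 2·y·z·cos X = 15629, so x ≈ 125.02.
Area = ½·y·z·sin X ≈ 10019.
Circumradius = x/(2 sin X) ≈ 147.91.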